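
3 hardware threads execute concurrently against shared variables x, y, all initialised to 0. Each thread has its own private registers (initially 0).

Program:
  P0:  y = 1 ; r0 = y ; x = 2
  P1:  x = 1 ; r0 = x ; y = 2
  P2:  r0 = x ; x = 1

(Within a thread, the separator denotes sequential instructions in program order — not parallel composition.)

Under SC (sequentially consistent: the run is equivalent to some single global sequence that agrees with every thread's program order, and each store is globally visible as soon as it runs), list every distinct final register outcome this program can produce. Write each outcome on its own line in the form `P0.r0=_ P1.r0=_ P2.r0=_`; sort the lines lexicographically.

outcome vector order: (P0.r0,P1.r0,P2.r0)
|SC outcomes| = 9

P0.r0=1 P1.r0=1 P2.r0=0
P0.r0=1 P1.r0=1 P2.r0=1
P0.r0=1 P1.r0=1 P2.r0=2
P0.r0=1 P1.r0=2 P2.r0=0
P0.r0=1 P1.r0=2 P2.r0=1
P0.r0=1 P1.r0=2 P2.r0=2
P0.r0=2 P1.r0=1 P2.r0=0
P0.r0=2 P1.r0=1 P2.r0=1
P0.r0=2 P1.r0=1 P2.r0=2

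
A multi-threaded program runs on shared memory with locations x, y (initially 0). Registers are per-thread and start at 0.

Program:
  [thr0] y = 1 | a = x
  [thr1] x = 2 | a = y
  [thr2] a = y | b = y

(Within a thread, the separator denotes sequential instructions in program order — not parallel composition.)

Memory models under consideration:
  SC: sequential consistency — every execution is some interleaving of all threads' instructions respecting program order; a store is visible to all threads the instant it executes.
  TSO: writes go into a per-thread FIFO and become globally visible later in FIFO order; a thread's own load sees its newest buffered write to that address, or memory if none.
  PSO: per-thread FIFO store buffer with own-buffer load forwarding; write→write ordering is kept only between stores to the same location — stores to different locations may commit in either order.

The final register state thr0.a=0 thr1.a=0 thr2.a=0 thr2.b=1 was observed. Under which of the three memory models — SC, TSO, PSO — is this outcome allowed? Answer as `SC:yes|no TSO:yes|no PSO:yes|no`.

SC:no TSO:yes PSO:yes

outcome vector order: (thr0.a,thr1.a,thr2.a,thr2.b)
SC (9): 0100 0101 0111 2000 2001 2011 2100 2101 2111
TSO (12): 0000 0001 0011 0100 0101 0111 2000 2001 2011 2100 2101 2111
PSO (12): 0000 0001 0011 0100 0101 0111 2000 2001 2011 2100 2101 2111
target 0001 ∈ {TSO,PSO}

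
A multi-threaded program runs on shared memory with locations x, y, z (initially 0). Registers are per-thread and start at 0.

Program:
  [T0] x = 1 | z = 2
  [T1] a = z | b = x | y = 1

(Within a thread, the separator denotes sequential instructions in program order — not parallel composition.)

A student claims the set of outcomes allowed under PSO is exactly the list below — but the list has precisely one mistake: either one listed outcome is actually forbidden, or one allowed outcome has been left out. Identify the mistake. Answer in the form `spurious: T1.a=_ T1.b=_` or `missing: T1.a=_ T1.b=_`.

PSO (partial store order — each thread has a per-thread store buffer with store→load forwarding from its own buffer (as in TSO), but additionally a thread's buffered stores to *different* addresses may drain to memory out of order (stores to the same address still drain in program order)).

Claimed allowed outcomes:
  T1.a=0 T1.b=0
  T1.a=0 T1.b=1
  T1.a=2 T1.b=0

outcome vector order: (T1.a,T1.b)
[PSO] allowed = {0/0; 0/1; 2/0; 2/1}
PSO∖claimed = {2/1}

missing: T1.a=2 T1.b=1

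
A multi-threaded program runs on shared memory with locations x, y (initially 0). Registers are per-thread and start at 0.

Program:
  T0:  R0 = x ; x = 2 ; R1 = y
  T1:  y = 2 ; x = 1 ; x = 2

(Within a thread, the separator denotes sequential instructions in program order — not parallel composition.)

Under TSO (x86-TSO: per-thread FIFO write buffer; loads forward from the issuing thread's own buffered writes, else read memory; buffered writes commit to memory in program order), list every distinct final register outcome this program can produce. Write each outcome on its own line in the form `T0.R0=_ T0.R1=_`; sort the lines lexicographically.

T0.R0=0 T0.R1=0
T0.R0=0 T0.R1=2
T0.R0=1 T0.R1=2
T0.R0=2 T0.R1=2

outcome vector order: (T0.R0,T0.R1)
|TSO outcomes| = 4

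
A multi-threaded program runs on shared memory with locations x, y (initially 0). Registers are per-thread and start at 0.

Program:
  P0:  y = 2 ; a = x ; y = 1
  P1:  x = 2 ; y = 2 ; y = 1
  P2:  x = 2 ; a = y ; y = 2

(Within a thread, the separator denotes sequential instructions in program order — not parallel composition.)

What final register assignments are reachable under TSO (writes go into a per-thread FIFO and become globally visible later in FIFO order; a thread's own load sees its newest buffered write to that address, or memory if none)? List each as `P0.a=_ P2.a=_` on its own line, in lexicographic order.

P0.a=0 P2.a=0
P0.a=0 P2.a=1
P0.a=0 P2.a=2
P0.a=2 P2.a=0
P0.a=2 P2.a=1
P0.a=2 P2.a=2

outcome vector order: (P0.a,P2.a)
|TSO outcomes| = 6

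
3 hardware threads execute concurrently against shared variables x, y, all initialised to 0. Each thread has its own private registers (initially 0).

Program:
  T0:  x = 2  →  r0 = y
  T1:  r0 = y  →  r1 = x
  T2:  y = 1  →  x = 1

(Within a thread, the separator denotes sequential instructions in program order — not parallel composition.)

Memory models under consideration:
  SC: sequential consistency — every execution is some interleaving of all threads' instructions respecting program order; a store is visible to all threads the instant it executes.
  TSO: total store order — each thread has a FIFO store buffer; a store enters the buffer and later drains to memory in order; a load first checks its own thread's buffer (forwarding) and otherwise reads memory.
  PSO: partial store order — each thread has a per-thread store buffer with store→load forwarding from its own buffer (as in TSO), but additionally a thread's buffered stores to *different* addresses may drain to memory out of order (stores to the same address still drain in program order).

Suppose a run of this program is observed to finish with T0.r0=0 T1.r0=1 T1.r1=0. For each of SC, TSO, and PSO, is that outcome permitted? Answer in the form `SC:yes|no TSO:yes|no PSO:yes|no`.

SC:no TSO:yes PSO:yes

outcome vector order: (T0.r0,T1.r0,T1.r1)
SC: 11 outcomes — {(0,0,0) (0,0,1) (0,0,2) (0,1,1) (0,1,2) (1,0,0) (1,0,1) (1,0,2) (1,1,0) (1,1,1) (1,1,2)}
TSO: 12 outcomes — {(0,0,0) (0,0,1) (0,0,2) (0,1,0) (0,1,1) (0,1,2) (1,0,0) (1,0,1) (1,0,2) (1,1,0) (1,1,1) (1,1,2)}
PSO: 12 outcomes — {(0,0,0) (0,0,1) (0,0,2) (0,1,0) (0,1,1) (0,1,2) (1,0,0) (1,0,1) (1,0,2) (1,1,0) (1,1,1) (1,1,2)}
target (0,1,0) ∈ {TSO,PSO}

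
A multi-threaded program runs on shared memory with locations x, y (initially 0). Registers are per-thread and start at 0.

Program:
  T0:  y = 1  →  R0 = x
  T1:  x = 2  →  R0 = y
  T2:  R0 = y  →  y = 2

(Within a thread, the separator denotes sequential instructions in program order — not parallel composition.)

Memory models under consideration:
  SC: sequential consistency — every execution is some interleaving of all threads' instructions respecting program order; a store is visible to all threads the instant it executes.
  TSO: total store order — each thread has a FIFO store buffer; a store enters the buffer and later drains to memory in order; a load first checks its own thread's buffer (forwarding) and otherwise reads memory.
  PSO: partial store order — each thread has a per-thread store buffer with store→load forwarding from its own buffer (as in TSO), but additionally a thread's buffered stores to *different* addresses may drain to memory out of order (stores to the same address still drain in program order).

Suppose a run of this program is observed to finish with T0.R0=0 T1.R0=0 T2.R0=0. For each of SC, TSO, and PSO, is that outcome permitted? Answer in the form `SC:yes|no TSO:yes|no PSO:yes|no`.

SC:no TSO:yes PSO:yes

outcome vector order: (T0.R0,T1.R0,T2.R0)
[SC] allowed = {010, 011, 020, 021, 200, 201, 210, 211, 220, 221}
[TSO] allowed = {000, 001, 010, 011, 020, 021, 200, 201, 210, 211, 220, 221}
[PSO] allowed = {000, 001, 010, 011, 020, 021, 200, 201, 210, 211, 220, 221}
target 000 ∈ {TSO,PSO}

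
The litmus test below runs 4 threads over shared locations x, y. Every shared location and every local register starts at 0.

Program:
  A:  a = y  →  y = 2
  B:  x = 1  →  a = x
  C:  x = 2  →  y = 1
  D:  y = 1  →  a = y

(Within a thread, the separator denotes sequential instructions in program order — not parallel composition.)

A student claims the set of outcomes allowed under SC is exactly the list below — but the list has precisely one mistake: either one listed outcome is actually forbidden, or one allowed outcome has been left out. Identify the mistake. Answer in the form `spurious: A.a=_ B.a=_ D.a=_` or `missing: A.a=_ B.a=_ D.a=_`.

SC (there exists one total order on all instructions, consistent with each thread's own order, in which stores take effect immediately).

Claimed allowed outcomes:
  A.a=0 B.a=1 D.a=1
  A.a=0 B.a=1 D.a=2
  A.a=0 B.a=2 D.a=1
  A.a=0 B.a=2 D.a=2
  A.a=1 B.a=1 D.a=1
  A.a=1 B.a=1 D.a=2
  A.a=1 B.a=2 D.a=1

missing: A.a=1 B.a=2 D.a=2

outcome vector order: (A.a,B.a,D.a)
[SC] allowed = {011, 012, 021, 022, 111, 112, 121, 122}
SC∖claimed = {122}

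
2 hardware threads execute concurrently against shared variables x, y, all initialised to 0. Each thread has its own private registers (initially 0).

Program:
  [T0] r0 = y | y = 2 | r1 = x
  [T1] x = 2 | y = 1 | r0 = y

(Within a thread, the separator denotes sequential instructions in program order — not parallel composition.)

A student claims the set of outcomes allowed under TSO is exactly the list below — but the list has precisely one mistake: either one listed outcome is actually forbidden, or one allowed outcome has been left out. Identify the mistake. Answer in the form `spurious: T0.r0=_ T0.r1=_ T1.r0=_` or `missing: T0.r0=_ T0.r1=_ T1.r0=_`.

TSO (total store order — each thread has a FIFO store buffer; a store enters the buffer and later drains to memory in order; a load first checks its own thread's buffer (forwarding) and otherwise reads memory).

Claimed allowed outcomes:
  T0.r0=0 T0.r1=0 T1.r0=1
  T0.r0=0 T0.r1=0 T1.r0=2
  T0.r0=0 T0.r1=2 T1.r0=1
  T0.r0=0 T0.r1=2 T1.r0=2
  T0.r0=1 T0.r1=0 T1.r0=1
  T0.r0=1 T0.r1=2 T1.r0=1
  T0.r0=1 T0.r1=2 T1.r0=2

outcome vector order: (T0.r0,T0.r1,T1.r0)
under TSO → <0 0 1> <0 0 2> <0 2 1> <0 2 2> <1 2 1> <1 2 2>
claimed∖TSO = {<1 0 1>}

spurious: T0.r0=1 T0.r1=0 T1.r0=1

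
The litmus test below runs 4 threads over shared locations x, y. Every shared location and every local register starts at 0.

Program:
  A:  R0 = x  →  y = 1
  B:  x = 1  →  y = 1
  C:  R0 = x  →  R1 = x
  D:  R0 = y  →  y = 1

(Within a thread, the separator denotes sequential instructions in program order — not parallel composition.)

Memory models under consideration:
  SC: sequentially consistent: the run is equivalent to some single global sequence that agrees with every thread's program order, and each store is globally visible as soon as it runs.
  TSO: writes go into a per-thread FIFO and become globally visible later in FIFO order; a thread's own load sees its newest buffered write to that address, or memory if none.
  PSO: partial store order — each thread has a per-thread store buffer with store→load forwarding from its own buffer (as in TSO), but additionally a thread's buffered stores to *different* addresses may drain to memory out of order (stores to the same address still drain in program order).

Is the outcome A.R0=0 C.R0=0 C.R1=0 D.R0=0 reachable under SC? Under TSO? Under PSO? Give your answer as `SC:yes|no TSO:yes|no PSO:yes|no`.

outcome vector order: (A.R0,C.R0,C.R1,D.R0)
[SC] allowed = {0/0/0/0, 0/0/0/1, 0/0/1/0, 0/0/1/1, 0/1/1/0, 0/1/1/1, 1/0/0/0, 1/0/0/1, 1/0/1/0, 1/0/1/1, 1/1/1/0, 1/1/1/1}
[TSO] allowed = {0/0/0/0, 0/0/0/1, 0/0/1/0, 0/0/1/1, 0/1/1/0, 0/1/1/1, 1/0/0/0, 1/0/0/1, 1/0/1/0, 1/0/1/1, 1/1/1/0, 1/1/1/1}
[PSO] allowed = {0/0/0/0, 0/0/0/1, 0/0/1/0, 0/0/1/1, 0/1/1/0, 0/1/1/1, 1/0/0/0, 1/0/0/1, 1/0/1/0, 1/0/1/1, 1/1/1/0, 1/1/1/1}
target 0/0/0/0 ∈ {SC,TSO,PSO}

SC:yes TSO:yes PSO:yes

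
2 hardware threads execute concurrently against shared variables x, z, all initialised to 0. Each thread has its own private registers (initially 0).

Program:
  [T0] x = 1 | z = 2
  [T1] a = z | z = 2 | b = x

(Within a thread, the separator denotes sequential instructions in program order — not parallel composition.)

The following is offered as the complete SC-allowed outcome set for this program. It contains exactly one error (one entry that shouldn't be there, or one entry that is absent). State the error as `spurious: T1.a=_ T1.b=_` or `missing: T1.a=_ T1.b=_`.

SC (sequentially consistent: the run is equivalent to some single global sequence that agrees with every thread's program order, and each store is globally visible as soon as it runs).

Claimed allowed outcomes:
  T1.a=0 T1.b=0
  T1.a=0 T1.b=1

outcome vector order: (T1.a,T1.b)
SC (3): 0/0 0/1 2/1
SC∖claimed = {2/1}

missing: T1.a=2 T1.b=1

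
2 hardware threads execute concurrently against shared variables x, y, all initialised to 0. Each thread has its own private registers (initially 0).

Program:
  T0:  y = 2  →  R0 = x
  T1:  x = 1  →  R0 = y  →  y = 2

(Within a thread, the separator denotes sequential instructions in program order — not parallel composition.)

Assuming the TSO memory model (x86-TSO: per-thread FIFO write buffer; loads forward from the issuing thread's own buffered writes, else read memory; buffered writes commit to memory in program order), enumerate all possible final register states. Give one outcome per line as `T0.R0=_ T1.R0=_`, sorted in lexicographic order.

outcome vector order: (T0.R0,T1.R0)
|TSO outcomes| = 4

T0.R0=0 T1.R0=0
T0.R0=0 T1.R0=2
T0.R0=1 T1.R0=0
T0.R0=1 T1.R0=2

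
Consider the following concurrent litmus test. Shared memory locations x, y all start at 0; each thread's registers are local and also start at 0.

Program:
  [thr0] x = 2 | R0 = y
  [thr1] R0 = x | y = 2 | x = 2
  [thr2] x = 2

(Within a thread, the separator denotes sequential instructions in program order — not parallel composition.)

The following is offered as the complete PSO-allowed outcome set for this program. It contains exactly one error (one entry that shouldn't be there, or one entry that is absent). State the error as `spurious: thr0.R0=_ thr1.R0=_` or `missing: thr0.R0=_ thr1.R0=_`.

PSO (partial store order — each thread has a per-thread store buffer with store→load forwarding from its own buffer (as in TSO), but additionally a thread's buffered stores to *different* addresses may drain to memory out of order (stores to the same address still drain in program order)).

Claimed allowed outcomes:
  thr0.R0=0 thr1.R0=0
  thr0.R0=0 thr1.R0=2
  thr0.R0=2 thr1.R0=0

outcome vector order: (thr0.R0,thr1.R0)
under PSO → 00 02 20 22
PSO∖claimed = {22}

missing: thr0.R0=2 thr1.R0=2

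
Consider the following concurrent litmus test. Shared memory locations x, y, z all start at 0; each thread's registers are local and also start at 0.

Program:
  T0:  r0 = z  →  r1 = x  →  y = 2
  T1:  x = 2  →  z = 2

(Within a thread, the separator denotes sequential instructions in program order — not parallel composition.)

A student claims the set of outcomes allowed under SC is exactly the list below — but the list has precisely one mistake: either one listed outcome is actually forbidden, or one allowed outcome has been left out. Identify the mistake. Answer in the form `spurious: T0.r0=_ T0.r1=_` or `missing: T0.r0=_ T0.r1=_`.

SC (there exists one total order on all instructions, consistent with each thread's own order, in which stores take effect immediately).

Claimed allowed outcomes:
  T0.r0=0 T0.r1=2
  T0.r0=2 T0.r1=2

missing: T0.r0=0 T0.r1=0

outcome vector order: (T0.r0,T0.r1)
SC (3): (0,0), (0,2), (2,2)
SC∖claimed = {(0,0)}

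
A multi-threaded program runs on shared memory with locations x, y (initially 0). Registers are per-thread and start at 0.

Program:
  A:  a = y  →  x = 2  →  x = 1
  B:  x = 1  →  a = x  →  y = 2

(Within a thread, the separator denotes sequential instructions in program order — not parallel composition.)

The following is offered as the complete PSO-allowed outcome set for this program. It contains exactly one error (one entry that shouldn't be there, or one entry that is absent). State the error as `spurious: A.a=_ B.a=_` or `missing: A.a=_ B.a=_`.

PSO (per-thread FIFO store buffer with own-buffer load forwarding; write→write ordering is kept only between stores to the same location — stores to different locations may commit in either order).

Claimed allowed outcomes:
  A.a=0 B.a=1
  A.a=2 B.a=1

outcome vector order: (A.a,B.a)
under PSO → <0 1>, <0 2>, <2 1>
PSO∖claimed = {<0 2>}

missing: A.a=0 B.a=2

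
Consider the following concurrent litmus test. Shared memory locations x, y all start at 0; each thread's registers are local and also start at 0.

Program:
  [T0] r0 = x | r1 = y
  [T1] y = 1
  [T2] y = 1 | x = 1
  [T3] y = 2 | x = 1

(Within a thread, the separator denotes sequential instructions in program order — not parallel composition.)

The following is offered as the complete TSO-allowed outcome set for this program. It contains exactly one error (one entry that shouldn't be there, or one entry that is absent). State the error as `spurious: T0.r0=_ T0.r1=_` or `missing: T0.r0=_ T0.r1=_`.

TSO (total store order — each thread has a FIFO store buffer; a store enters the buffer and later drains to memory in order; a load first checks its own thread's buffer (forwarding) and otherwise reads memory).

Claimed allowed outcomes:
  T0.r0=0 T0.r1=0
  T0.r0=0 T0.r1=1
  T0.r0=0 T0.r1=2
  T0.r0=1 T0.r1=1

outcome vector order: (T0.r0,T0.r1)
TSO: 5 outcomes — {00; 01; 02; 11; 12}
TSO∖claimed = {12}

missing: T0.r0=1 T0.r1=2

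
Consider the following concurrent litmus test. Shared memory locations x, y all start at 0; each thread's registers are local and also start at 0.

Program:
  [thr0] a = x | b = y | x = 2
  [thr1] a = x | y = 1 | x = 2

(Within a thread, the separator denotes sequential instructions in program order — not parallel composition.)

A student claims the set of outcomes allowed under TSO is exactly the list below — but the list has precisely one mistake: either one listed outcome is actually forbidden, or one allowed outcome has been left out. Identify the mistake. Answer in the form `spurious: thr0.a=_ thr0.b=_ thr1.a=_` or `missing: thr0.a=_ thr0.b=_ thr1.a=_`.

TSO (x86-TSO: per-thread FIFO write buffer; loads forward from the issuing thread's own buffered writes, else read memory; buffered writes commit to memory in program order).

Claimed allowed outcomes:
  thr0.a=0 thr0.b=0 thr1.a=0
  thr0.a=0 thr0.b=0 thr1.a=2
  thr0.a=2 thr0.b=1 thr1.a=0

outcome vector order: (thr0.a,thr0.b,thr1.a)
under TSO → (0,0,0); (0,0,2); (0,1,0); (2,1,0)
TSO∖claimed = {(0,1,0)}

missing: thr0.a=0 thr0.b=1 thr1.a=0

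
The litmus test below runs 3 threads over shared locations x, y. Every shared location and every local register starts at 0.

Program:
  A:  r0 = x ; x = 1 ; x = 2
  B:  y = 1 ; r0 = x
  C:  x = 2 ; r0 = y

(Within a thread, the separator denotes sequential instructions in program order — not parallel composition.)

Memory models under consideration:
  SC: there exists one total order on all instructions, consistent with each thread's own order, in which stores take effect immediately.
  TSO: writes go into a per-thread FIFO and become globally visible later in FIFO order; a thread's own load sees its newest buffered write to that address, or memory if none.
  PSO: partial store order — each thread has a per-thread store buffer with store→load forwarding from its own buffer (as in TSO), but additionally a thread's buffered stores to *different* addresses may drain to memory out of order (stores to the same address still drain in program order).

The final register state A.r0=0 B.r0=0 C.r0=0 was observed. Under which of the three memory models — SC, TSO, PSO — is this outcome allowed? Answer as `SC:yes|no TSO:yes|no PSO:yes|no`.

outcome vector order: (A.r0,B.r0,C.r0)
[SC] allowed = {001; 010; 011; 020; 021; 201; 210; 211; 220; 221}
[TSO] allowed = {000; 001; 010; 011; 020; 021; 200; 201; 210; 211; 220; 221}
[PSO] allowed = {000; 001; 010; 011; 020; 021; 200; 201; 210; 211; 220; 221}
target 000 ∈ {TSO,PSO}

SC:no TSO:yes PSO:yes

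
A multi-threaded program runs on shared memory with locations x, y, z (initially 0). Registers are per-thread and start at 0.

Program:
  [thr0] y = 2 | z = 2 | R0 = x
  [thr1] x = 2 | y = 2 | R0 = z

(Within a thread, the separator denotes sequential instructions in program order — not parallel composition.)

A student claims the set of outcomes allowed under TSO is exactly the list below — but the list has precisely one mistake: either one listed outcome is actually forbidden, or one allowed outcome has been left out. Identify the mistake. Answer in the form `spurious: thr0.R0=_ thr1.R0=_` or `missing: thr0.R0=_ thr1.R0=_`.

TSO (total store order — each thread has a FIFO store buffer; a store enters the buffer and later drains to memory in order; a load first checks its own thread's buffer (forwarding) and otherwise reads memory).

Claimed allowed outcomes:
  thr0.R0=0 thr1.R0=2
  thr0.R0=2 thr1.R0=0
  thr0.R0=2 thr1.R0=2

outcome vector order: (thr0.R0,thr1.R0)
TSO: 4 outcomes — {(0,0), (0,2), (2,0), (2,2)}
TSO∖claimed = {(0,0)}

missing: thr0.R0=0 thr1.R0=0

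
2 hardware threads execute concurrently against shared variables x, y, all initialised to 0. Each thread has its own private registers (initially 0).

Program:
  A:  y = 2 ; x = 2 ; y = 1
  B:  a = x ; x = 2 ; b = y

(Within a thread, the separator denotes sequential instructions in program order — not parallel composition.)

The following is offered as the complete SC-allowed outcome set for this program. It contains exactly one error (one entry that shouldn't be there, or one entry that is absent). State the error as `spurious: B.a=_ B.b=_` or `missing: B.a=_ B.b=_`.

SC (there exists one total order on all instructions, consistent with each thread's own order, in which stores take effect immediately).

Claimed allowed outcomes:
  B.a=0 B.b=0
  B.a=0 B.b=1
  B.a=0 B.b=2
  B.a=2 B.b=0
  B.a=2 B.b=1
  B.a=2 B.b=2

spurious: B.a=2 B.b=0

outcome vector order: (B.a,B.b)
SC: 5 outcomes — {00; 01; 02; 21; 22}
claimed∖SC = {20}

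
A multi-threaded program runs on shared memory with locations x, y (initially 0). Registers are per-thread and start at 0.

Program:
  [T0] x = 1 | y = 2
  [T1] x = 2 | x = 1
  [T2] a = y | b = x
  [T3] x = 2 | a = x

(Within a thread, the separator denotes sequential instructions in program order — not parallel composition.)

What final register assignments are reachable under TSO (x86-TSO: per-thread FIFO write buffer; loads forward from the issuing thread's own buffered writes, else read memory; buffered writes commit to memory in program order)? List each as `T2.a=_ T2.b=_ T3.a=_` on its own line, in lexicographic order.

outcome vector order: (T2.a,T2.b,T3.a)
|TSO outcomes| = 10

T2.a=0 T2.b=0 T3.a=1
T2.a=0 T2.b=0 T3.a=2
T2.a=0 T2.b=1 T3.a=1
T2.a=0 T2.b=1 T3.a=2
T2.a=0 T2.b=2 T3.a=1
T2.a=0 T2.b=2 T3.a=2
T2.a=2 T2.b=1 T3.a=1
T2.a=2 T2.b=1 T3.a=2
T2.a=2 T2.b=2 T3.a=1
T2.a=2 T2.b=2 T3.a=2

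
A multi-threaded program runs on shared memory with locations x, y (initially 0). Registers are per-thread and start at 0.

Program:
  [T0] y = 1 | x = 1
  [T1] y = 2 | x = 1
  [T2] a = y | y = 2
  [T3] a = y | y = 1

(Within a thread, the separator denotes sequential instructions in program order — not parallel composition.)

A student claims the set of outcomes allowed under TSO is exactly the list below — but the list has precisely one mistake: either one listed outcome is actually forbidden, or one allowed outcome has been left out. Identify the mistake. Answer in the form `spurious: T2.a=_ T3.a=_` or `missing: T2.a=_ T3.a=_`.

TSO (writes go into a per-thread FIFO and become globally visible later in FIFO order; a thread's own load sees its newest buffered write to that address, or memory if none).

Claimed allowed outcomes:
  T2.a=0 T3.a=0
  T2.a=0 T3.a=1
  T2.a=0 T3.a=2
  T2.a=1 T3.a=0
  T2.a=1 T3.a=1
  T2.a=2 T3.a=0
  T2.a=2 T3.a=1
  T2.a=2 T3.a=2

outcome vector order: (T2.a,T3.a)
TSO: 9 outcomes — {00 01 02 10 11 12 20 21 22}
TSO∖claimed = {12}

missing: T2.a=1 T3.a=2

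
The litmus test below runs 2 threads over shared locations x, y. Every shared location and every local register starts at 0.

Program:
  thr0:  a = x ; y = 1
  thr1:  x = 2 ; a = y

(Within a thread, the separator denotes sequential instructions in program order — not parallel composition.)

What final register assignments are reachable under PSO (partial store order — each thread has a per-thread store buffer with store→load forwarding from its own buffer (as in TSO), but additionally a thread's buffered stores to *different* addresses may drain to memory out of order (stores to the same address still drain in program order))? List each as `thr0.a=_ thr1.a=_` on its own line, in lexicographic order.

thr0.a=0 thr1.a=0
thr0.a=0 thr1.a=1
thr0.a=2 thr1.a=0
thr0.a=2 thr1.a=1

outcome vector order: (thr0.a,thr1.a)
|PSO outcomes| = 4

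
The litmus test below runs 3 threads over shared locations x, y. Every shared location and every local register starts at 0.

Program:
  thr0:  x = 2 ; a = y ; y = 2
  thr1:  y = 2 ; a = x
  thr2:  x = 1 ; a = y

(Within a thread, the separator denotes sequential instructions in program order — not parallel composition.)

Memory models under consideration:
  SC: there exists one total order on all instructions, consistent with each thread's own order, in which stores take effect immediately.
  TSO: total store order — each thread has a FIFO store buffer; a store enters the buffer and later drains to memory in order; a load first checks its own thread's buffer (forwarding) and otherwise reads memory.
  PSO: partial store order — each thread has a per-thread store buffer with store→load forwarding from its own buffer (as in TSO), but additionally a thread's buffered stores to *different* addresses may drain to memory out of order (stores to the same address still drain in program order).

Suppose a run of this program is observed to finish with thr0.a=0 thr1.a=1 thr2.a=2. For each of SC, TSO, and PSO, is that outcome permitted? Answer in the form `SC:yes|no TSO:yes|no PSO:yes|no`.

SC:yes TSO:yes PSO:yes

outcome vector order: (thr0.a,thr1.a,thr2.a)
[SC] allowed = {<0 1 0>; <0 1 2>; <0 2 0>; <0 2 2>; <2 0 2>; <2 1 0>; <2 1 2>; <2 2 0>; <2 2 2>}
[TSO] allowed = {<0 0 0>; <0 0 2>; <0 1 0>; <0 1 2>; <0 2 0>; <0 2 2>; <2 0 0>; <2 0 2>; <2 1 0>; <2 1 2>; <2 2 0>; <2 2 2>}
[PSO] allowed = {<0 0 0>; <0 0 2>; <0 1 0>; <0 1 2>; <0 2 0>; <0 2 2>; <2 0 0>; <2 0 2>; <2 1 0>; <2 1 2>; <2 2 0>; <2 2 2>}
target <0 1 2> ∈ {SC,TSO,PSO}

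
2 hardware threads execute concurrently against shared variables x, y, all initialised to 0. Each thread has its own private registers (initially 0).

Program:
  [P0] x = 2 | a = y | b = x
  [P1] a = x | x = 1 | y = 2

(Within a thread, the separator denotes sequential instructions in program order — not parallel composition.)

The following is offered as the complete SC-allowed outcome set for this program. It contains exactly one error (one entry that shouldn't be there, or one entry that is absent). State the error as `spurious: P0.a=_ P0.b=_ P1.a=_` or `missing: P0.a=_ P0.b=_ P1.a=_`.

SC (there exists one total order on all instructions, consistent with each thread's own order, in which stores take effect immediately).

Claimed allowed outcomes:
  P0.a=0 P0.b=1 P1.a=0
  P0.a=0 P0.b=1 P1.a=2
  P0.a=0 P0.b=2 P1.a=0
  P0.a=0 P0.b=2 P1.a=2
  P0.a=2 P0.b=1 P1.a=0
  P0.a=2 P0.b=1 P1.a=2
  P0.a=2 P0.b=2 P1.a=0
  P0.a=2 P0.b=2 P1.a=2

spurious: P0.a=2 P0.b=2 P1.a=2

outcome vector order: (P0.a,P0.b,P1.a)
under SC → 010, 012, 020, 022, 210, 212, 220
claimed∖SC = {222}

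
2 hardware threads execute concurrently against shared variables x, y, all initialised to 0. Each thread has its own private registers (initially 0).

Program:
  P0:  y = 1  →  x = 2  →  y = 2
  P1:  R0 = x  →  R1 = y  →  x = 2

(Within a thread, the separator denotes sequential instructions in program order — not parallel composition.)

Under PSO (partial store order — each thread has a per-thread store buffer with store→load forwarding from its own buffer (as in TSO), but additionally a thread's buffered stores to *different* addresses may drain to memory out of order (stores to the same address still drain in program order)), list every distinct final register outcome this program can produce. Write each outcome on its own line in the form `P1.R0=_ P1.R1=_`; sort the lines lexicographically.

P1.R0=0 P1.R1=0
P1.R0=0 P1.R1=1
P1.R0=0 P1.R1=2
P1.R0=2 P1.R1=0
P1.R0=2 P1.R1=1
P1.R0=2 P1.R1=2

outcome vector order: (P1.R0,P1.R1)
|PSO outcomes| = 6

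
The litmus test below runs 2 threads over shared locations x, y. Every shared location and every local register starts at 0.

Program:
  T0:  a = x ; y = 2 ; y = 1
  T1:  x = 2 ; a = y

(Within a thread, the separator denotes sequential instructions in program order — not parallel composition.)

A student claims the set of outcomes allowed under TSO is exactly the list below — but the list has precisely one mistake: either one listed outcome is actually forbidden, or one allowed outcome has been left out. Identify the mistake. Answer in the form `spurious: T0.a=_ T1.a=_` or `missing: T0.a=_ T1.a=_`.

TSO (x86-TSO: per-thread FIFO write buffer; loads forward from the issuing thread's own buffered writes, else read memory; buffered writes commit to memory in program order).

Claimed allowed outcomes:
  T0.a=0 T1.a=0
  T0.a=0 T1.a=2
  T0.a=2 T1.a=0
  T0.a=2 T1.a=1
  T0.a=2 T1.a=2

outcome vector order: (T0.a,T1.a)
under TSO → 00 01 02 20 21 22
TSO∖claimed = {01}

missing: T0.a=0 T1.a=1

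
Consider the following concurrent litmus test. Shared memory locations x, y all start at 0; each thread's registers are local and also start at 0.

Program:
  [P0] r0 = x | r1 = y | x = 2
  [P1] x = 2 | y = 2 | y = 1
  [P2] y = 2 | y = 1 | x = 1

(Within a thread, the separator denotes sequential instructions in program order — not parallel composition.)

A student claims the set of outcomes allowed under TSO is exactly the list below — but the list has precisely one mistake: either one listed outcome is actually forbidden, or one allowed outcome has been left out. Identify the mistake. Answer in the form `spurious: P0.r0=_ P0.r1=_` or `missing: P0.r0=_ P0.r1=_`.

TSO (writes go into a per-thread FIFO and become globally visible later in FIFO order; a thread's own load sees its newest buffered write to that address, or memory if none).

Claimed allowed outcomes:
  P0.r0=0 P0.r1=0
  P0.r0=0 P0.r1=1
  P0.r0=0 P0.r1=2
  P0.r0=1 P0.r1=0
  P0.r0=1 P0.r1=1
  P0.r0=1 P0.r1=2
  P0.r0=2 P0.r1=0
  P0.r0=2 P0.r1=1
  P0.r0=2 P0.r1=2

outcome vector order: (P0.r0,P0.r1)
under TSO → 00, 01, 02, 11, 12, 20, 21, 22
claimed∖TSO = {10}

spurious: P0.r0=1 P0.r1=0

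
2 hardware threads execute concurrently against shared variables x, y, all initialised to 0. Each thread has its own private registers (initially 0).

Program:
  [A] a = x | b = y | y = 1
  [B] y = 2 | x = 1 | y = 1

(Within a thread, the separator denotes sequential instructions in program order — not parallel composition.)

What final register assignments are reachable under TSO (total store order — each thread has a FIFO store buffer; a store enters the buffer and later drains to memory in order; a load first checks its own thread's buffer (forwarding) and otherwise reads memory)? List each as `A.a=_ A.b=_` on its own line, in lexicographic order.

A.a=0 A.b=0
A.a=0 A.b=1
A.a=0 A.b=2
A.a=1 A.b=1
A.a=1 A.b=2

outcome vector order: (A.a,A.b)
|TSO outcomes| = 5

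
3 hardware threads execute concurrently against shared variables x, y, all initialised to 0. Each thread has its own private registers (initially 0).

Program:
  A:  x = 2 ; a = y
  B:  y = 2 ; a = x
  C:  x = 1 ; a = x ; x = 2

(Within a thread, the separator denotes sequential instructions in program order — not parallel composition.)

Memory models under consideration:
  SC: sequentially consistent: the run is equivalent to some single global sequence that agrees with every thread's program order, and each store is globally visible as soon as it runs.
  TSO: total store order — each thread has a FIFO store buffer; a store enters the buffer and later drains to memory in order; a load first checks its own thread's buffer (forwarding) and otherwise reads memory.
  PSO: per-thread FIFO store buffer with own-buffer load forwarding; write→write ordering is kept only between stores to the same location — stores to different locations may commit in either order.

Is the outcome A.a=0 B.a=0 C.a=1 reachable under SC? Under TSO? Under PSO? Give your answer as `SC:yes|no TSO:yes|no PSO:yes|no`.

outcome vector order: (A.a,B.a,C.a)
SC: 9 outcomes — {<0 1 1>; <0 2 1>; <0 2 2>; <2 0 1>; <2 0 2>; <2 1 1>; <2 1 2>; <2 2 1>; <2 2 2>}
TSO: 12 outcomes — {<0 0 1>; <0 0 2>; <0 1 1>; <0 1 2>; <0 2 1>; <0 2 2>; <2 0 1>; <2 0 2>; <2 1 1>; <2 1 2>; <2 2 1>; <2 2 2>}
PSO: 12 outcomes — {<0 0 1>; <0 0 2>; <0 1 1>; <0 1 2>; <0 2 1>; <0 2 2>; <2 0 1>; <2 0 2>; <2 1 1>; <2 1 2>; <2 2 1>; <2 2 2>}
target <0 0 1> ∈ {TSO,PSO}

SC:no TSO:yes PSO:yes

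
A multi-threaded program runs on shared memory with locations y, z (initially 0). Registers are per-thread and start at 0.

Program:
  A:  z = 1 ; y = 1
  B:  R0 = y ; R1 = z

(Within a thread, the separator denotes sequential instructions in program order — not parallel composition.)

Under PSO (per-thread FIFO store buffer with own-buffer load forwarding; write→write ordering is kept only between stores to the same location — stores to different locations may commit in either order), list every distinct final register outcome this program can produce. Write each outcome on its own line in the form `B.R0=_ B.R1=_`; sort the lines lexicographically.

B.R0=0 B.R1=0
B.R0=0 B.R1=1
B.R0=1 B.R1=0
B.R0=1 B.R1=1

outcome vector order: (B.R0,B.R1)
|PSO outcomes| = 4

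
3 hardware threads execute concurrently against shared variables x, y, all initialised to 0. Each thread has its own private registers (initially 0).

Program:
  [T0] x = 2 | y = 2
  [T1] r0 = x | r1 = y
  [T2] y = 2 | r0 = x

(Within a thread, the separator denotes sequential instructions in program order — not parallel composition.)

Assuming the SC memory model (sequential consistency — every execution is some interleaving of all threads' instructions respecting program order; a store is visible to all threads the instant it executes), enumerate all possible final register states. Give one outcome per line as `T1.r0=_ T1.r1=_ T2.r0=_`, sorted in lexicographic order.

outcome vector order: (T1.r0,T1.r1,T2.r0)
|SC outcomes| = 7

T1.r0=0 T1.r1=0 T2.r0=0
T1.r0=0 T1.r1=0 T2.r0=2
T1.r0=0 T1.r1=2 T2.r0=0
T1.r0=0 T1.r1=2 T2.r0=2
T1.r0=2 T1.r1=0 T2.r0=2
T1.r0=2 T1.r1=2 T2.r0=0
T1.r0=2 T1.r1=2 T2.r0=2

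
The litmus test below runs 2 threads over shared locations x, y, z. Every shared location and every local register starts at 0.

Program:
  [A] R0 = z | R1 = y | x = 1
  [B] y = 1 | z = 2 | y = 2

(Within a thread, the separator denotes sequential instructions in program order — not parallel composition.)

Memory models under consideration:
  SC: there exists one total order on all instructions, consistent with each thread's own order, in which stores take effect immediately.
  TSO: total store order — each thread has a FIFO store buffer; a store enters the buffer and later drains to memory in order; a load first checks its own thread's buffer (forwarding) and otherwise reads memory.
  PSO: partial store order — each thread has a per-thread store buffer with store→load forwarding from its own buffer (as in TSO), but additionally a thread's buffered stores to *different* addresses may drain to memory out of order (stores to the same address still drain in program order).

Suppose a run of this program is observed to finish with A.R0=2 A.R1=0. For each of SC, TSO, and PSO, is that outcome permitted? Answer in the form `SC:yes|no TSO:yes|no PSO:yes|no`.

outcome vector order: (A.R0,A.R1)
SC: 5 outcomes — {00 01 02 21 22}
TSO: 5 outcomes — {00 01 02 21 22}
PSO: 6 outcomes — {00 01 02 20 21 22}
target 20 ∈ {PSO}

SC:no TSO:no PSO:yes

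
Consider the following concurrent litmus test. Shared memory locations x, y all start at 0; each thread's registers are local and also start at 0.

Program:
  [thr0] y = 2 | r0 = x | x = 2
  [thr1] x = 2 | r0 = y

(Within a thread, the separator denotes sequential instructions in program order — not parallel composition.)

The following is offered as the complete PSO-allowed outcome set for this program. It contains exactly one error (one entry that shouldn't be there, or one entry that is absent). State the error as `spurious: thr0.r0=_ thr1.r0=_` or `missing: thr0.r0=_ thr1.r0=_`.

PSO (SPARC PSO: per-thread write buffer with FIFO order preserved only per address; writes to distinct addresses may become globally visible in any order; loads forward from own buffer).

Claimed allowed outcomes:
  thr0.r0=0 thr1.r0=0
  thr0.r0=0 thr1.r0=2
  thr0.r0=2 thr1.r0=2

missing: thr0.r0=2 thr1.r0=0

outcome vector order: (thr0.r0,thr1.r0)
[PSO] allowed = {00, 02, 20, 22}
PSO∖claimed = {20}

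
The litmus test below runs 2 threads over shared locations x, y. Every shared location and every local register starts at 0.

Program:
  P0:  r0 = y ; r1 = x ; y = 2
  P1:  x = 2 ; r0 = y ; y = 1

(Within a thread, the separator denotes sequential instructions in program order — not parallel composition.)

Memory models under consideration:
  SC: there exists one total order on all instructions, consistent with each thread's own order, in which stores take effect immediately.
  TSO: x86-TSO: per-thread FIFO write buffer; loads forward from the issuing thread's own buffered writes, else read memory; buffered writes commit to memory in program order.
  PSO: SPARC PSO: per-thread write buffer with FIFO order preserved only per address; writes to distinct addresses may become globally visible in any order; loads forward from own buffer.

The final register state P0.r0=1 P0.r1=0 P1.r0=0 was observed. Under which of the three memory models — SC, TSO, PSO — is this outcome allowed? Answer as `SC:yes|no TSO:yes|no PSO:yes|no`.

outcome vector order: (P0.r0,P0.r1,P1.r0)
SC (5): 000 002 020 022 120
TSO (5): 000 002 020 022 120
PSO (6): 000 002 020 022 100 120
target 100 ∈ {PSO}

SC:no TSO:no PSO:yes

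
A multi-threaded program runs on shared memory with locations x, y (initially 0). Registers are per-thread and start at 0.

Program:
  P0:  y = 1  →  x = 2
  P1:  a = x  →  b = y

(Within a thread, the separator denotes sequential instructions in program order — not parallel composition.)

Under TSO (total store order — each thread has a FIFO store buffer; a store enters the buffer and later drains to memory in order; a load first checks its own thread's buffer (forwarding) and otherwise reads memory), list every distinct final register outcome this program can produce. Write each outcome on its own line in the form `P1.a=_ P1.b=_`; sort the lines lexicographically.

P1.a=0 P1.b=0
P1.a=0 P1.b=1
P1.a=2 P1.b=1

outcome vector order: (P1.a,P1.b)
|TSO outcomes| = 3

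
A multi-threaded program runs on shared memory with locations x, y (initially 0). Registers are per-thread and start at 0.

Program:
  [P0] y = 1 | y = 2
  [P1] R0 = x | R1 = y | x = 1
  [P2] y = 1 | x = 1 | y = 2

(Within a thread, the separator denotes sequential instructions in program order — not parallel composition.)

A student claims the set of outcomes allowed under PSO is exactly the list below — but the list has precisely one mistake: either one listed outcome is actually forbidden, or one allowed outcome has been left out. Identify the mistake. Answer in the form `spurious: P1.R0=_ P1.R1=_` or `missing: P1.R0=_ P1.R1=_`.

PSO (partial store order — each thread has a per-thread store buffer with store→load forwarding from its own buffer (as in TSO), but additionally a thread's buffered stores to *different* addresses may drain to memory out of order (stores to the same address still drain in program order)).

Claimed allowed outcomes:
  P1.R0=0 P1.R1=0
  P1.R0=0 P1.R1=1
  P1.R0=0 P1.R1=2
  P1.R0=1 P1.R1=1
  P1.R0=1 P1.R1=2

outcome vector order: (P1.R0,P1.R1)
[PSO] allowed = {00; 01; 02; 10; 11; 12}
PSO∖claimed = {10}

missing: P1.R0=1 P1.R1=0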